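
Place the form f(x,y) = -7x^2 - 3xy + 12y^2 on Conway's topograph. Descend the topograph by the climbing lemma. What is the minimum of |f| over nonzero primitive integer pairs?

descent: ρ → (12,3,-7)
descent: ρ → (-7,11,8)  [lands on river]
river: ρ → (8,5,-10)
river: ρ → (-10,15,3)
river: ρ → (3,15,-10)
river: ρ → (-10,5,8)
river: ρ → (8,11,-7)
river: ρ → (-7,17,2)
river: ρ → (2,15,-15)
river: ρ → (-15,15,2)
river: ρ → (2,17,-7)
closes: descent 2, river 10
min |a| on river = 2

2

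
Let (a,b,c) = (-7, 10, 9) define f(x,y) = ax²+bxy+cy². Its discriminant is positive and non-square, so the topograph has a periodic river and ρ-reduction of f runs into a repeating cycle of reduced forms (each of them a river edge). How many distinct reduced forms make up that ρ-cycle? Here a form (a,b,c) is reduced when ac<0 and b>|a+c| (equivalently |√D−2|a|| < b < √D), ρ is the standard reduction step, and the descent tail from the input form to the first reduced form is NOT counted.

D = 352, ⌊√D⌋ = 18
river: ρ → (9,8,-8)
river: ρ → (-8,8,9)
river: ρ → (9,10,-7)
river: ρ → (-7,18,1)
river: ρ → (1,18,-7)
river: ρ → (-7,10,9)
ρ-cycle length = 6 (tail of 0 descent steps not counted)

6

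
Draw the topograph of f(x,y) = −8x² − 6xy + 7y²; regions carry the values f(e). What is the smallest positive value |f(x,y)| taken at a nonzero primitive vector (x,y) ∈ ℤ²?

descent: ρ → (7,6,-8)  [lands on river]
river: ρ → (-8,10,5)
river: ρ → (5,10,-8)
river: ρ → (-8,6,7)
river: ρ → (7,8,-7)
river: ρ → (-7,6,8)
river: ρ → (8,10,-5)
river: ρ → (-5,10,8)
river: ρ → (8,6,-7)
river: ρ → (-7,8,7)
closes: descent 1, river 10
min |a| on river = 5

5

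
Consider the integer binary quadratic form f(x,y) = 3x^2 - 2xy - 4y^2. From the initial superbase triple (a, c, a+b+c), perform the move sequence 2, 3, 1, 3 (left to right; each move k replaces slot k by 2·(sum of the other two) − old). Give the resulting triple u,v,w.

start (3,-4,-3) = (f(1,0),f(0,1),f(1,1))
replace slot 2: 2·(3+(-3)) − (-4) = 4 → (3,4,-3)
replace slot 3: 2·(3+4) − (-3) = 17 → (3,4,17)
replace slot 1: 2·(4+17) − 3 = 39 → (39,4,17)
replace slot 3: 2·(39+4) − 17 = 69 → (39,4,69)

39,4,69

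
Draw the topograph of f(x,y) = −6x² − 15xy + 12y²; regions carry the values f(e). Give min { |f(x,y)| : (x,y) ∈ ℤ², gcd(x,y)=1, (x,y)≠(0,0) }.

descent: ρ → (12,15,-6)  [lands on river]
river: ρ → (-6,21,3)
river: ρ → (3,21,-6)
river: ρ → (-6,15,12)
river: ρ → (12,9,-9)
river: ρ → (-9,9,12)
closes: descent 1, river 6
min |a| on river = 3

3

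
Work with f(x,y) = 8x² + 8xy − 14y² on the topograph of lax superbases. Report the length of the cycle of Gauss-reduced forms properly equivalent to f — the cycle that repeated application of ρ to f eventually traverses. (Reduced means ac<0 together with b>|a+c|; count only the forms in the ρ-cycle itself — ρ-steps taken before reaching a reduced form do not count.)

D = 512, ⌊√D⌋ = 22
river: ρ → (-14,20,2)
river: ρ → (2,20,-14)
river: ρ → (-14,8,8)
river: ρ → (8,8,-14)
ρ-cycle length = 4 (tail of 0 descent steps not counted)

4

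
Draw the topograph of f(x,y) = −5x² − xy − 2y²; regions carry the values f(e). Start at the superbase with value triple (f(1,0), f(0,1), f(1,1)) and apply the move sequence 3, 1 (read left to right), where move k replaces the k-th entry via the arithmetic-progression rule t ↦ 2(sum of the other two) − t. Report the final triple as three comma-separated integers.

start (-5,-2,-8) = (f(1,0),f(0,1),f(1,1))
replace slot 3: 2·((-5)+(-2)) − (-8) = -6 → (-5,-2,-6)
replace slot 1: 2·((-2)+(-6)) − (-5) = -11 → (-11,-2,-6)

-11,-2,-6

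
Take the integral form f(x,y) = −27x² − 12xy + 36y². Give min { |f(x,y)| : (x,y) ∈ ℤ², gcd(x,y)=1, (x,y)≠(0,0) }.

descent: ρ → (36,12,-27)  [lands on river]
river: ρ → (-27,42,21)
river: ρ → (21,42,-27)
river: ρ → (-27,12,36)
river: ρ → (36,60,-3)
river: ρ → (-3,60,36)
closes: descent 1, river 6
min |a| on river = 3

3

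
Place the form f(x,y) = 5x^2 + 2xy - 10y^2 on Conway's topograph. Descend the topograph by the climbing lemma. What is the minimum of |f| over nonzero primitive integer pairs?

descent: ρ → (-10,-2,5)
descent: ρ → (5,12,-3)  [lands on river]
river: ρ → (-3,12,5)
river: ρ → (5,8,-7)
river: ρ → (-7,6,6)
river: ρ → (6,6,-7)
river: ρ → (-7,8,5)
closes: descent 2, river 6
min |a| on river = 3

3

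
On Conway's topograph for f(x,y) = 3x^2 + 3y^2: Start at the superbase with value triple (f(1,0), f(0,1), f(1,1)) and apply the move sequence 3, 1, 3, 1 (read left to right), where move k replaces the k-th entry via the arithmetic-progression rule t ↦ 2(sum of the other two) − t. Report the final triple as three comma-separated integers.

start (3,3,6) = (f(1,0),f(0,1),f(1,1))
replace slot 3: 2·(3+3) − 6 = 6 → (3,3,6)
replace slot 1: 2·(3+6) − 3 = 15 → (15,3,6)
replace slot 3: 2·(15+3) − 6 = 30 → (15,3,30)
replace slot 1: 2·(3+30) − 15 = 51 → (51,3,30)

51,3,30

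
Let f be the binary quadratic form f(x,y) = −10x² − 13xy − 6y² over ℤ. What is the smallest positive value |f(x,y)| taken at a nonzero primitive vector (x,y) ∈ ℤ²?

translate: b→-7 (≡13 mod 20), so (10,13,6)→(10,-7,3)
flip: (10,-7,3)→(3,7,10)
translate: b→1 (≡7 mod 6), so (3,7,10)→(3,1,6)
reduced (well bottom): (3,1,6) with a≤c, −a<b≤a
well minimum |f| = |-3| = 3 (negative-definite)

3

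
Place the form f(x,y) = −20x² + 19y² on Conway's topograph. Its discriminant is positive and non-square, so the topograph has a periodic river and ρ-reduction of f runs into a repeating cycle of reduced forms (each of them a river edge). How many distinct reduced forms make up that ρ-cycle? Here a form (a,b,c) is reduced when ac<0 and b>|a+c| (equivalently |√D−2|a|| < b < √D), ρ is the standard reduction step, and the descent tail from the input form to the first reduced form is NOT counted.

D = 1520, ⌊√D⌋ = 38
descent: ρ → (19,38,-1)  [lands on river]
river: ρ → (-1,38,19)
ρ-cycle length = 2 (tail of 1 descent step not counted)

2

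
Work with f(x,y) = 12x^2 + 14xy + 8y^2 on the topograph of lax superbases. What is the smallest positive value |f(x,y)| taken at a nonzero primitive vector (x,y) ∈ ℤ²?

translate: b→-10 (≡14 mod 24), so (12,14,8)→(12,-10,6)
flip: (12,-10,6)→(6,10,12)
translate: b→-2 (≡10 mod 12), so (6,10,12)→(6,-2,8)
reduced (well bottom): (6,-2,8) with a≤c, −a<b≤a
well minimum = a = 6

6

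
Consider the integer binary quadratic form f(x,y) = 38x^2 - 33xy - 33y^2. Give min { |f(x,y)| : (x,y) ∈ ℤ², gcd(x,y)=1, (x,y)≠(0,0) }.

descent: ρ → (-33,33,38)  [lands on river]
river: ρ → (38,43,-28)
river: ρ → (-28,69,12)
river: ρ → (12,75,-10)
river: ρ → (-10,65,47)
river: ρ → (47,29,-28)
river: ρ → (-28,27,48)
river: ρ → (48,69,-7)
river: ρ → (-7,71,38)
river: ρ → (38,5,-40)
river: ρ → (-40,75,3)
river: ρ → (3,75,-40)
river: ρ → (-40,5,38)
river: ρ → (38,71,-7)
river: ρ → (-7,69,48)
river: ρ → (48,27,-28)
river: ρ → (-28,29,47)
river: ρ → (47,65,-10)
river: ρ → (-10,75,12)
river: ρ → (12,69,-28)
river: ρ → (-28,43,38)
river: ρ → (38,33,-33)
closes: descent 1, river 22
min |a| on river = 3

3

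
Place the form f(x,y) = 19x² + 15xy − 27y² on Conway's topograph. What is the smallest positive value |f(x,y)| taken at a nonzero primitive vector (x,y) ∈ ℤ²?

river: ρ → (-27,39,7)
river: ρ → (7,45,-9)
river: ρ → (-9,45,7)
river: ρ → (7,39,-27)
river: ρ → (-27,15,19)
river: ρ → (19,23,-23)
river: ρ → (-23,23,19)
river: ρ → (19,15,-27)
closes: descent 0, river 8
min |a| on river = 7

7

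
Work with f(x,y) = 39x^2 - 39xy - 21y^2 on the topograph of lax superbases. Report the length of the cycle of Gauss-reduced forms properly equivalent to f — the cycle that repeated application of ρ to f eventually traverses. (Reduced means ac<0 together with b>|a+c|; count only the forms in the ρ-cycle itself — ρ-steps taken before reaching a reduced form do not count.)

D = 4797, ⌊√D⌋ = 69
descent: ρ → (-21,39,39)  [lands on river]
river: ρ → (39,39,-21)
river: ρ → (-21,45,33)
river: ρ → (33,21,-33)
river: ρ → (-33,45,21)
river: ρ → (21,39,-39)
river: ρ → (-39,39,21)
river: ρ → (21,45,-33)
river: ρ → (-33,21,33)
river: ρ → (33,45,-21)
ρ-cycle length = 10 (tail of 1 descent step not counted)

10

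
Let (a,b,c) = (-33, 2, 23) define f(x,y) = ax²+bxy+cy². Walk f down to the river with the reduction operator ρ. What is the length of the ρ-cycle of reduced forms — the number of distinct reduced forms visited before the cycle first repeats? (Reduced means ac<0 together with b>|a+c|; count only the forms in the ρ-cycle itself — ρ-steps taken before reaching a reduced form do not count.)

D = 3040, ⌊√D⌋ = 55
descent: ρ → (23,44,-12)  [lands on river]
river: ρ → (-12,52,7)
river: ρ → (7,46,-33)
river: ρ → (-33,20,20)
river: ρ → (20,20,-33)
river: ρ → (-33,46,7)
river: ρ → (7,52,-12)
river: ρ → (-12,44,23)
river: ρ → (23,48,-8)
river: ρ → (-8,48,23)
ρ-cycle length = 10 (tail of 1 descent step not counted)

10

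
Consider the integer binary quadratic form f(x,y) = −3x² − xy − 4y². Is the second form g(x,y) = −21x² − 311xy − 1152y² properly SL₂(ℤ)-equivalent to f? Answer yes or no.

D₁ = -47, D₂ = -47
f is negative-definite; reduce −f:
−f: reduced (well bottom): (3,1,4) with a≤c, −a<b≤a
flip sign back: reduced form of f is (-3,-1,-4)
g is negative-definite; reduce −g:
−g: translate: b→17 (≡311 mod 42), so (21,311,1152)→(21,17,4)
−g: flip: (21,17,4)→(4,-17,21)
−g: translate: b→-1 (≡-17 mod 8), so (4,-17,21)→(4,-1,3)
−g: flip: (4,-1,3)→(3,1,4)
−g: reduced (well bottom): (3,1,4) with a≤c, −a<b≤a
flip sign back: reduced form of g is (-3,-1,-4)
reduced forms (-3, -1, -4) vs (-3, -1, -4) ⇒ equivalent

yes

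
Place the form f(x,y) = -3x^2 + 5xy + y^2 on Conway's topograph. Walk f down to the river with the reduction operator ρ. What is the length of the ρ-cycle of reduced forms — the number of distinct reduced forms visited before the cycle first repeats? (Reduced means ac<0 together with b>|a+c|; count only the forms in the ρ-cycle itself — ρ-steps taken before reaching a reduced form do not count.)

D = 37, ⌊√D⌋ = 6
river: ρ → (1,5,-3)
river: ρ → (-3,1,3)
river: ρ → (3,5,-1)
river: ρ → (-1,5,3)
river: ρ → (3,1,-3)
river: ρ → (-3,5,1)
ρ-cycle length = 6 (tail of 0 descent steps not counted)

6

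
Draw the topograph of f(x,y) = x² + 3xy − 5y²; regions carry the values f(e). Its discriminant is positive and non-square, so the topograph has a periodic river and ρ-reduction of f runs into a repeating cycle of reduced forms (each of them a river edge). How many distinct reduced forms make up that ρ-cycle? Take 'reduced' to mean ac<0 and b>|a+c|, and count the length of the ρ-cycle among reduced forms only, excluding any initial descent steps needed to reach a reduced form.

D = 29, ⌊√D⌋ = 5
descent: ρ → (-5,-3,1)
descent: ρ → (1,5,-1)  [lands on river]
river: ρ → (-1,5,1)
ρ-cycle length = 2 (tail of 2 descent steps not counted)

2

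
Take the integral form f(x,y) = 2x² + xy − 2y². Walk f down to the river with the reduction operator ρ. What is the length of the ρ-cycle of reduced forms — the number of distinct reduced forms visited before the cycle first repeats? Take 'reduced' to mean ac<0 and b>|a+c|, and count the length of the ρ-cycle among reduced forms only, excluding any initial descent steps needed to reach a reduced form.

D = 17, ⌊√D⌋ = 4
river: ρ → (-2,3,1)
river: ρ → (1,3,-2)
river: ρ → (-2,1,2)
river: ρ → (2,3,-1)
river: ρ → (-1,3,2)
river: ρ → (2,1,-2)
ρ-cycle length = 6 (tail of 0 descent steps not counted)

6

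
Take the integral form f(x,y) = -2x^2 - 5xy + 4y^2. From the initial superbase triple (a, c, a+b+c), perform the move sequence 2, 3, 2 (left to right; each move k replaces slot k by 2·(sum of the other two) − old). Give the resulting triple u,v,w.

start (-2,4,-3) = (f(1,0),f(0,1),f(1,1))
replace slot 2: 2·((-2)+(-3)) − 4 = -14 → (-2,-14,-3)
replace slot 3: 2·((-2)+(-14)) − (-3) = -29 → (-2,-14,-29)
replace slot 2: 2·((-2)+(-29)) − (-14) = -48 → (-2,-48,-29)

-2,-48,-29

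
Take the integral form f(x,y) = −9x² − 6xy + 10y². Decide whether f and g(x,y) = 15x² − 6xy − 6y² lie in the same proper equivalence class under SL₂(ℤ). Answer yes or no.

D₁ = 396, D₂ = 396
river cycle of f (length 4): (10, 6, -9), (-9, 12, 7), (7, 16, -5), (-5, 14, 10)
river cycle of g (length 2): (-6, 18, 3), (3, 18, -6)
cycles differ ⇒ inequivalent

no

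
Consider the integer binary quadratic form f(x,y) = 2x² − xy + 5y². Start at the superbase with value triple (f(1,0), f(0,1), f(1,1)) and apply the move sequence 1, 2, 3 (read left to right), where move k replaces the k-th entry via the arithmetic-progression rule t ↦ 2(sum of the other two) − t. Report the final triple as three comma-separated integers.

start (2,5,6) = (f(1,0),f(0,1),f(1,1))
replace slot 1: 2·(5+6) − 2 = 20 → (20,5,6)
replace slot 2: 2·(20+6) − 5 = 47 → (20,47,6)
replace slot 3: 2·(20+47) − 6 = 128 → (20,47,128)

20,47,128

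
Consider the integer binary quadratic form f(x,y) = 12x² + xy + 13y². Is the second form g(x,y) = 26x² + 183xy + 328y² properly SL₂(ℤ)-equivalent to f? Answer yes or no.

D₁ = -623, D₂ = -623
f: reduced (well bottom): (12,1,13) with a≤c, −a<b≤a
g: translate: b→-25 (≡183 mod 52), so (26,183,328)→(26,-25,12)
g: flip: (26,-25,12)→(12,25,26)
g: translate: b→1 (≡25 mod 24), so (12,25,26)→(12,1,13)
g: reduced (well bottom): (12,1,13) with a≤c, −a<b≤a
reduced forms (12, 1, 13) vs (12, 1, 13) ⇒ equivalent

yes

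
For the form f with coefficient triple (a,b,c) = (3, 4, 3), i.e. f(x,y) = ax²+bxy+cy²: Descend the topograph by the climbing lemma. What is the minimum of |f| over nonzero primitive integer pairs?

translate: b→-2 (≡4 mod 6), so (3,4,3)→(3,-2,2)
flip: (3,-2,2)→(2,2,3)
reduced (well bottom): (2,2,3) with a≤c, −a<b≤a
well minimum = a = 2

2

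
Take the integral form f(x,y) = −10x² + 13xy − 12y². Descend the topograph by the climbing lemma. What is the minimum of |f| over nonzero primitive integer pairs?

translate: b→7 (≡-13 mod 20), so (10,-13,12)→(10,7,9)
flip: (10,7,9)→(9,-7,10)
reduced (well bottom): (9,-7,10) with a≤c, −a<b≤a
well minimum |f| = |-9| = 9 (negative-definite)

9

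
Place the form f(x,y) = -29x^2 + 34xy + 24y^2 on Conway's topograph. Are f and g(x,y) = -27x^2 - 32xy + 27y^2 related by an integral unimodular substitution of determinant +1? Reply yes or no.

D₁ = 3940, D₂ = 3940
river cycle of f (length 10): (24, 62, -1), (-1, 62, 24), (24, 34, -29), (-29, 24, 29), (29, 34, -24), (-24, 62, 1), (1, 62, -24), (-24, 34, 29), (29, 24, -29), (-29, 34, 24)
river cycle of g (length 14): (27, 32, -27), (-27, 22, 32), (32, 42, -17), (-17, 60, 5), (5, 60, -17), (-17, 42, 32), (32, 22, -27), (-27, 32, 27), (27, 22, -32), (-32, 42, 17), … (4 more)
cycles differ ⇒ inequivalent

no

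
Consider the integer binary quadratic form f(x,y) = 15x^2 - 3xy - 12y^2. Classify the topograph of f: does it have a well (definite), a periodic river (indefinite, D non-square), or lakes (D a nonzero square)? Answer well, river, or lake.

D = b²−4ac = (-3)² − 4·15·(-12) = 729
D = 27² is a perfect square ⇒ form factors over ℤ ⇒ lakes

lake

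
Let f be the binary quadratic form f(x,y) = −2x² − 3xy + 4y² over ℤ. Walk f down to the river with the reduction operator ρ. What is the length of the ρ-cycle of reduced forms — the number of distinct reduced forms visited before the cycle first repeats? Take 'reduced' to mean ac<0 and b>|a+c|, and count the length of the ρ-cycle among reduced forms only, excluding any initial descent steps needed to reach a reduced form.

D = 41, ⌊√D⌋ = 6
descent: ρ → (4,3,-2)  [lands on river]
river: ρ → (-2,5,2)
river: ρ → (2,3,-4)
river: ρ → (-4,5,1)
river: ρ → (1,5,-4)
river: ρ → (-4,3,2)
river: ρ → (2,5,-2)
river: ρ → (-2,3,4)
river: ρ → (4,5,-1)
river: ρ → (-1,5,4)
ρ-cycle length = 10 (tail of 1 descent step not counted)

10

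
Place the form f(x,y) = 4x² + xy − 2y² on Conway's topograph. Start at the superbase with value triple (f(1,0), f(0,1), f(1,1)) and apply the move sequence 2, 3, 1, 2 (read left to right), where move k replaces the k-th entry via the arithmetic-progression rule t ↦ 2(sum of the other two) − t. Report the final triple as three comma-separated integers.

start (4,-2,3) = (f(1,0),f(0,1),f(1,1))
replace slot 2: 2·(4+3) − (-2) = 16 → (4,16,3)
replace slot 3: 2·(4+16) − 3 = 37 → (4,16,37)
replace slot 1: 2·(16+37) − 4 = 102 → (102,16,37)
replace slot 2: 2·(102+37) − 16 = 262 → (102,262,37)

102,262,37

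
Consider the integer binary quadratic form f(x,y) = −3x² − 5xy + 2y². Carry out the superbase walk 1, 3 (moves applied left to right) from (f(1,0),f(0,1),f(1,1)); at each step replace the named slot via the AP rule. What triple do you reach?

start (-3,2,-6) = (f(1,0),f(0,1),f(1,1))
replace slot 1: 2·(2+(-6)) − (-3) = -5 → (-5,2,-6)
replace slot 3: 2·((-5)+2) − (-6) = 0 → (-5,2,0)

-5,2,0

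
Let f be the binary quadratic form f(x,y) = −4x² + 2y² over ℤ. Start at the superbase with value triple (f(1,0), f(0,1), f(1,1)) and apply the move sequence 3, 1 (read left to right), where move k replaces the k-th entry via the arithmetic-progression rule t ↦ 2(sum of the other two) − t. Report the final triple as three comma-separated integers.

start (-4,2,-2) = (f(1,0),f(0,1),f(1,1))
replace slot 3: 2·((-4)+2) − (-2) = -2 → (-4,2,-2)
replace slot 1: 2·(2+(-2)) − (-4) = 4 → (4,2,-2)

4,2,-2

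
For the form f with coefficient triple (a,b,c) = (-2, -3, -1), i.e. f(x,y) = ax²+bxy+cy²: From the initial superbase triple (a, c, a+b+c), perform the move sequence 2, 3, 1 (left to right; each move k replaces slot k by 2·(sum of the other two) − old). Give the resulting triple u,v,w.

start (-2,-1,-6) = (f(1,0),f(0,1),f(1,1))
replace slot 2: 2·((-2)+(-6)) − (-1) = -15 → (-2,-15,-6)
replace slot 3: 2·((-2)+(-15)) − (-6) = -28 → (-2,-15,-28)
replace slot 1: 2·((-15)+(-28)) − (-2) = -84 → (-84,-15,-28)

-84,-15,-28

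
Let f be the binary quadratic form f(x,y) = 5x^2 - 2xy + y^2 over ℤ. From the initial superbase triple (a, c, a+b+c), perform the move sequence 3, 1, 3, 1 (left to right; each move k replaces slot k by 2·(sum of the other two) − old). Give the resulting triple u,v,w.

start (5,1,4) = (f(1,0),f(0,1),f(1,1))
replace slot 3: 2·(5+1) − 4 = 8 → (5,1,8)
replace slot 1: 2·(1+8) − 5 = 13 → (13,1,8)
replace slot 3: 2·(13+1) − 8 = 20 → (13,1,20)
replace slot 1: 2·(1+20) − 13 = 29 → (29,1,20)

29,1,20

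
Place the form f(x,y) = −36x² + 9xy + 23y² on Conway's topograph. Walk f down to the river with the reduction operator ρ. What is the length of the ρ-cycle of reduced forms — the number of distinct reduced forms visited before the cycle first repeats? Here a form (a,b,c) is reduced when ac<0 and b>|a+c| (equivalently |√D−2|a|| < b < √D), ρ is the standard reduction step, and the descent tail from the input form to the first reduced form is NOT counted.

D = 3393, ⌊√D⌋ = 58
descent: ρ → (23,37,-22)  [lands on river]
river: ρ → (-22,51,9)
river: ρ → (9,57,-4)
river: ρ → (-4,55,23)
ρ-cycle length = 4 (tail of 1 descent step not counted)

4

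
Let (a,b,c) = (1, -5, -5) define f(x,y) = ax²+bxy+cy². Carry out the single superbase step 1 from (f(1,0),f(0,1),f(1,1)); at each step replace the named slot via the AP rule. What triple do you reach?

start (1,-5,-9) = (f(1,0),f(0,1),f(1,1))
replace slot 1: 2·((-5)+(-9)) − 1 = -29 → (-29,-5,-9)

-29,-5,-9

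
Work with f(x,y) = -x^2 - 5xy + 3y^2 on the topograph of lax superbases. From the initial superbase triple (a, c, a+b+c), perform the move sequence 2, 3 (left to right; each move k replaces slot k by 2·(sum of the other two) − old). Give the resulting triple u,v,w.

start (-1,3,-3) = (f(1,0),f(0,1),f(1,1))
replace slot 2: 2·((-1)+(-3)) − 3 = -11 → (-1,-11,-3)
replace slot 3: 2·((-1)+(-11)) − (-3) = -21 → (-1,-11,-21)

-1,-11,-21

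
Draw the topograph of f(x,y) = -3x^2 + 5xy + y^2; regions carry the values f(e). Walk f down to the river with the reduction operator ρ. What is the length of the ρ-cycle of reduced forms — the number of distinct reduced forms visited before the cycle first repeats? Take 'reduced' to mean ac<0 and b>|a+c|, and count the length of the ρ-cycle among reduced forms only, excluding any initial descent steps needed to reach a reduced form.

D = 37, ⌊√D⌋ = 6
river: ρ → (1,5,-3)
river: ρ → (-3,1,3)
river: ρ → (3,5,-1)
river: ρ → (-1,5,3)
river: ρ → (3,1,-3)
river: ρ → (-3,5,1)
ρ-cycle length = 6 (tail of 0 descent steps not counted)

6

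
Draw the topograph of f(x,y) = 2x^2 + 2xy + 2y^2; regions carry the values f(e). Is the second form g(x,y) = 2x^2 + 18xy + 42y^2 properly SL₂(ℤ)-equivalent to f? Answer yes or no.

D₁ = -12, D₂ = -12
f: reduced (well bottom): (2,2,2) with a≤c, −a<b≤a
g: translate: b→2 (≡18 mod 4), so (2,18,42)→(2,2,2)
g: reduced (well bottom): (2,2,2) with a≤c, −a<b≤a
reduced forms (2, 2, 2) vs (2, 2, 2) ⇒ equivalent

yes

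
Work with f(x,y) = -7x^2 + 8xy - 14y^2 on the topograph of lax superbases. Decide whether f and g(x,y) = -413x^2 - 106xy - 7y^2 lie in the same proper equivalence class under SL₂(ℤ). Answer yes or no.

D₁ = -328, D₂ = -328
f is negative-definite; reduce −f:
−f: translate: b→6 (≡-8 mod 14), so (7,-8,14)→(7,6,13)
−f: reduced (well bottom): (7,6,13) with a≤c, −a<b≤a
flip sign back: reduced form of f is (-7,-6,-13)
g is negative-definite; reduce −g:
−g: flip: (413,106,7)→(7,-106,413)
−g: translate: b→6 (≡-106 mod 14), so (7,-106,413)→(7,6,13)
−g: reduced (well bottom): (7,6,13) with a≤c, −a<b≤a
flip sign back: reduced form of g is (-7,-6,-13)
reduced forms (-7, -6, -13) vs (-7, -6, -13) ⇒ equivalent

yes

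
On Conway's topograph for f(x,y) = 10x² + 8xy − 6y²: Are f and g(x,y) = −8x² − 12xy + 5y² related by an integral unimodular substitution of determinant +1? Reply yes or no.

D₁ = 304, D₂ = 304
river cycle of f (length 6): (-6, 16, 2), (2, 16, -6), (-6, 8, 10), (10, 12, -4), (-4, 12, 10), (10, 8, -6)
river cycle of g (length 12): (5, 12, -8), (-8, 4, 9), (9, 14, -3), (-3, 16, 4), (4, 16, -3), (-3, 14, 9), (9, 4, -8), (-8, 12, 5), (5, 8, -12), (-12, 16, 1), … (2 more)
cycles differ ⇒ inequivalent

no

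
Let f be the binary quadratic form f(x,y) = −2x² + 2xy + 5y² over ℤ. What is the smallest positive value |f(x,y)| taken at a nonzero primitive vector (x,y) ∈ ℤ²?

descent: ρ → (5,-2,-2)
descent: ρ → (-2,6,1)  [lands on river]
river: ρ → (1,6,-2)
closes: descent 2, river 2
min |a| on river = 1

1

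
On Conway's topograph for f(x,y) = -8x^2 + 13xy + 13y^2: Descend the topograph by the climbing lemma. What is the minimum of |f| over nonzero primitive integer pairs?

river: ρ → (13,13,-8)
river: ρ → (-8,19,7)
river: ρ → (7,23,-2)
river: ρ → (-2,21,18)
river: ρ → (18,15,-5)
river: ρ → (-5,15,18)
river: ρ → (18,21,-2)
river: ρ → (-2,23,7)
river: ρ → (7,19,-8)
river: ρ → (-8,13,13)
closes: descent 0, river 10
min |a| on river = 2

2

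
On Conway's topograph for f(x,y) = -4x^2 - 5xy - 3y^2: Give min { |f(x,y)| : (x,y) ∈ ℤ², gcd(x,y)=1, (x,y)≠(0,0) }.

translate: b→-3 (≡5 mod 8), so (4,5,3)→(4,-3,2)
flip: (4,-3,2)→(2,3,4)
translate: b→-1 (≡3 mod 4), so (2,3,4)→(2,-1,3)
reduced (well bottom): (2,-1,3) with a≤c, −a<b≤a
well minimum |f| = |-2| = 2 (negative-definite)

2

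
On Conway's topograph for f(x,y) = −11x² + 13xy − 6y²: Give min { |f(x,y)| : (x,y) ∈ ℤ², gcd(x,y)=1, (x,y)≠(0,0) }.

translate: b→9 (≡-13 mod 22), so (11,-13,6)→(11,9,4)
flip: (11,9,4)→(4,-9,11)
translate: b→-1 (≡-9 mod 8), so (4,-9,11)→(4,-1,6)
reduced (well bottom): (4,-1,6) with a≤c, −a<b≤a
well minimum |f| = |-4| = 4 (negative-definite)

4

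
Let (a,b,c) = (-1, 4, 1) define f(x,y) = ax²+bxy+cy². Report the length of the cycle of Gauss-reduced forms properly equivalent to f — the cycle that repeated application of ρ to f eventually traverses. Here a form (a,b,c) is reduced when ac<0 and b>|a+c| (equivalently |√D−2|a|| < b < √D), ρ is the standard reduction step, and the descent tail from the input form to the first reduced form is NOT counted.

D = 20, ⌊√D⌋ = 4
river: ρ → (1,4,-1)
river: ρ → (-1,4,1)
ρ-cycle length = 2 (tail of 0 descent steps not counted)

2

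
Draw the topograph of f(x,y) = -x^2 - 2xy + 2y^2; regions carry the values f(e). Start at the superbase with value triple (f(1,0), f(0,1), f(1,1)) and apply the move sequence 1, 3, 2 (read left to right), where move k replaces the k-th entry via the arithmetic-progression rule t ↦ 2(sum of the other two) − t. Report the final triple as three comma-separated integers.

start (-1,2,-1) = (f(1,0),f(0,1),f(1,1))
replace slot 1: 2·(2+(-1)) − (-1) = 3 → (3,2,-1)
replace slot 3: 2·(3+2) − (-1) = 11 → (3,2,11)
replace slot 2: 2·(3+11) − 2 = 26 → (3,26,11)

3,26,11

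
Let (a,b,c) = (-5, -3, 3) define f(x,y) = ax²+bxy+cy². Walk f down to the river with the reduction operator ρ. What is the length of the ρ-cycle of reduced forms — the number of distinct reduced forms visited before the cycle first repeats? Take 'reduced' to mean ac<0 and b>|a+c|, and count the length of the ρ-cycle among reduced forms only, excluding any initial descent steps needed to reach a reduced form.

D = 69, ⌊√D⌋ = 8
descent: ρ → (3,3,-5)  [lands on river]
river: ρ → (-5,7,1)
river: ρ → (1,7,-5)
river: ρ → (-5,3,3)
ρ-cycle length = 4 (tail of 1 descent step not counted)

4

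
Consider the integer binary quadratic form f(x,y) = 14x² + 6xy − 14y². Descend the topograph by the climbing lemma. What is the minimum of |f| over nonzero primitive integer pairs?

river: ρ → (-14,22,6)
river: ρ → (6,26,-6)
river: ρ → (-6,22,14)
river: ρ → (14,6,-14)
closes: descent 0, river 4
min |a| on river = 6

6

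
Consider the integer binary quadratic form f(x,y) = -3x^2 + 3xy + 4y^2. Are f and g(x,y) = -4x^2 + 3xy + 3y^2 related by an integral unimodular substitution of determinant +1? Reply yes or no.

D₁ = 57, D₂ = 57
river cycle of f (length 6): (4, 5, -2), (-2, 7, 1), (1, 7, -2), (-2, 5, 4), (4, 3, -3), (-3, 3, 4)
river cycle of g (length 6): (3, 3, -4), (-4, 5, 2), (2, 7, -1), (-1, 7, 2), (2, 5, -4), (-4, 3, 3)
cycles differ ⇒ inequivalent

no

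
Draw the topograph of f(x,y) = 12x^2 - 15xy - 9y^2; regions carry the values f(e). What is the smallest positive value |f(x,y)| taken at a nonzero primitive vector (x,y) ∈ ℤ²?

descent: ρ → (-9,15,12)  [lands on river]
river: ρ → (12,9,-12)
river: ρ → (-12,15,9)
river: ρ → (9,21,-6)
river: ρ → (-6,15,18)
river: ρ → (18,21,-3)
river: ρ → (-3,21,18)
river: ρ → (18,15,-6)
river: ρ → (-6,21,9)
river: ρ → (9,15,-12)
river: ρ → (-12,9,12)
river: ρ → (12,15,-9)
river: ρ → (-9,21,6)
river: ρ → (6,15,-18)
river: ρ → (-18,21,3)
river: ρ → (3,21,-18)
river: ρ → (-18,15,6)
river: ρ → (6,21,-9)
closes: descent 1, river 18
min |a| on river = 3

3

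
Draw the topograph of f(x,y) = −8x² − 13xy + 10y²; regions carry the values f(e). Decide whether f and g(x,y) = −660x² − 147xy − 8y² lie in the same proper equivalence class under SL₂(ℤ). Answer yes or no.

D₁ = 489, D₂ = 489
river cycle of f (length 22): (10, 13, -8), (-8, 19, 4), (4, 21, -3), (-3, 21, 4), (4, 19, -8), (-8, 13, 10), (10, 7, -11), (-11, 15, 6), (6, 21, -2), (-2, 19, 16), … (12 more)
river cycle of g (length 22): (-8, 19, 4), (4, 21, -3), (-3, 21, 4), (4, 19, -8), (-8, 13, 10), (10, 7, -11), (-11, 15, 6), (6, 21, -2), (-2, 19, 16), (16, 13, -5), … (12 more)
cycles coincide ⇒ equivalent

yes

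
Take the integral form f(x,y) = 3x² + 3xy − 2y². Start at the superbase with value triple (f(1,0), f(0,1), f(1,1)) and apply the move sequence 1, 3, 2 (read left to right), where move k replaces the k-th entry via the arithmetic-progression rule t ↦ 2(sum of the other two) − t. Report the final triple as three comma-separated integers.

start (3,-2,4) = (f(1,0),f(0,1),f(1,1))
replace slot 1: 2·((-2)+4) − 3 = 1 → (1,-2,4)
replace slot 3: 2·(1+(-2)) − 4 = -6 → (1,-2,-6)
replace slot 2: 2·(1+(-6)) − (-2) = -8 → (1,-8,-6)

1,-8,-6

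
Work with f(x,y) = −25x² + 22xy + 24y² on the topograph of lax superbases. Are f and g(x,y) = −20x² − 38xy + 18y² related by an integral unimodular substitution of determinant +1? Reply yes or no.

D₁ = 2884, D₂ = 2884
river cycle of f (length 40): (24, 26, -23), (-23, 20, 27), (27, 34, -16), (-16, 30, 31), (31, 32, -15), (-15, 28, 35), (35, 42, -8), (-8, 38, 45), (45, 52, -1), (-1, 52, 45), … (30 more)
river cycle of g (length 36): (18, 38, -20), (-20, 42, 14), (14, 42, -20), (-20, 38, 18), (18, 34, -24), (-24, 14, 28), (28, 42, -10), (-10, 38, 36), (36, 34, -12), (-12, 38, 30), … (26 more)
cycles differ ⇒ inequivalent

no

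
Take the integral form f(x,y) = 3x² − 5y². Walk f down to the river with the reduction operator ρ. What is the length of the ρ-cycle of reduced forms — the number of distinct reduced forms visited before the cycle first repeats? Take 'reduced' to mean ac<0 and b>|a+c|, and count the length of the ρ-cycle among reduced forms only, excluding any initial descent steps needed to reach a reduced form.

D = 60, ⌊√D⌋ = 7
descent: ρ → (-5,0,3)
descent: ρ → (3,6,-2)  [lands on river]
river: ρ → (-2,6,3)
ρ-cycle length = 2 (tail of 2 descent steps not counted)

2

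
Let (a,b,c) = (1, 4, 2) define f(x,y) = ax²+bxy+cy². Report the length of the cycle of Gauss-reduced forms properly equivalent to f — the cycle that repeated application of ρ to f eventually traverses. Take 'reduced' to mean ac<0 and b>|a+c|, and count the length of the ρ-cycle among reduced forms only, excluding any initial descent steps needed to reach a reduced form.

D = 8, ⌊√D⌋ = 2
descent: ρ → (2,0,-1)
descent: ρ → (-1,2,1)  [lands on river]
river: ρ → (1,2,-1)
ρ-cycle length = 2 (tail of 2 descent steps not counted)

2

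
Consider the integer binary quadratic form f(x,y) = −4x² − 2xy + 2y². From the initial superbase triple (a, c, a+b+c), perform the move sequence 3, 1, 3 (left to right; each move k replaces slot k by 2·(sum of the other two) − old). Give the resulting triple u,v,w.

start (-4,2,-4) = (f(1,0),f(0,1),f(1,1))
replace slot 3: 2·((-4)+2) − (-4) = 0 → (-4,2,0)
replace slot 1: 2·(2+0) − (-4) = 8 → (8,2,0)
replace slot 3: 2·(8+2) − 0 = 20 → (8,2,20)

8,2,20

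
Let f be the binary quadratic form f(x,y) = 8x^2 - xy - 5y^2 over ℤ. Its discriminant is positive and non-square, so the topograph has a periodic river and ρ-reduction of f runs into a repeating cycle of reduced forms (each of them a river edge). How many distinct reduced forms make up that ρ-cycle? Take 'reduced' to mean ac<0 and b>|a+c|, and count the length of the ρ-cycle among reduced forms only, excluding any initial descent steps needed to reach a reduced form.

D = 161, ⌊√D⌋ = 12
descent: ρ → (-5,11,2)  [lands on river]
river: ρ → (2,9,-10)
river: ρ → (-10,11,1)
river: ρ → (1,11,-10)
river: ρ → (-10,9,2)
river: ρ → (2,11,-5)
river: ρ → (-5,9,4)
river: ρ → (4,7,-7)
river: ρ → (-7,7,4)
river: ρ → (4,9,-5)
ρ-cycle length = 10 (tail of 1 descent step not counted)

10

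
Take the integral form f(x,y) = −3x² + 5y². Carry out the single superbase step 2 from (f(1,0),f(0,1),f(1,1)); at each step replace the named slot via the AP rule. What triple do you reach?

start (-3,5,2) = (f(1,0),f(0,1),f(1,1))
replace slot 2: 2·((-3)+2) − 5 = -7 → (-3,-7,2)

-3,-7,2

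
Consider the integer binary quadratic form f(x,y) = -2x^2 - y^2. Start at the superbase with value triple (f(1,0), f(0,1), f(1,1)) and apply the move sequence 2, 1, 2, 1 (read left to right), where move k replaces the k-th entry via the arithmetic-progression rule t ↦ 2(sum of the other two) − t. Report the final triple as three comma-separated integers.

start (-2,-1,-3) = (f(1,0),f(0,1),f(1,1))
replace slot 2: 2·((-2)+(-3)) − (-1) = -9 → (-2,-9,-3)
replace slot 1: 2·((-9)+(-3)) − (-2) = -22 → (-22,-9,-3)
replace slot 2: 2·((-22)+(-3)) − (-9) = -41 → (-22,-41,-3)
replace slot 1: 2·((-41)+(-3)) − (-22) = -66 → (-66,-41,-3)

-66,-41,-3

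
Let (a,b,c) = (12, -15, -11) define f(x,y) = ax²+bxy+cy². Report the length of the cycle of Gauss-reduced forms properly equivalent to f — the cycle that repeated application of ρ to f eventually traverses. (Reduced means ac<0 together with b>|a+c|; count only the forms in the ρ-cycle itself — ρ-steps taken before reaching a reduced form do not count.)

D = 753, ⌊√D⌋ = 27
descent: ρ → (-11,15,12)  [lands on river]
river: ρ → (12,9,-14)
river: ρ → (-14,19,7)
river: ρ → (7,23,-8)
river: ρ → (-8,25,4)
river: ρ → (4,23,-14)
river: ρ → (-14,5,13)
river: ρ → (13,21,-6)
river: ρ → (-6,27,1)
river: ρ → (1,27,-6)
river: ρ → (-6,21,13)
river: ρ → (13,5,-14)
river: ρ → (-14,23,4)
river: ρ → (4,25,-8)
river: ρ → (-8,23,7)
river: ρ → (7,19,-14)
river: ρ → (-14,9,12)
river: ρ → (12,15,-11)
river: ρ → (-11,7,16)
river: ρ → (16,25,-2)
river: ρ → (-2,27,3)
river: ρ → (3,27,-2)
river: ρ → (-2,25,16)
river: ρ → (16,7,-11)
ρ-cycle length = 24 (tail of 1 descent step not counted)

24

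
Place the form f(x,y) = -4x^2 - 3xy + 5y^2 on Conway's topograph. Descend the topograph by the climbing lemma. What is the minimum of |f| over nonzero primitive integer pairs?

descent: ρ → (5,3,-4)  [lands on river]
river: ρ → (-4,5,4)
river: ρ → (4,3,-5)
river: ρ → (-5,7,2)
river: ρ → (2,9,-1)
river: ρ → (-1,9,2)
river: ρ → (2,7,-5)
river: ρ → (-5,3,4)
river: ρ → (4,5,-4)
river: ρ → (-4,3,5)
river: ρ → (5,7,-2)
river: ρ → (-2,9,1)
river: ρ → (1,9,-2)
river: ρ → (-2,7,5)
closes: descent 1, river 14
min |a| on river = 1

1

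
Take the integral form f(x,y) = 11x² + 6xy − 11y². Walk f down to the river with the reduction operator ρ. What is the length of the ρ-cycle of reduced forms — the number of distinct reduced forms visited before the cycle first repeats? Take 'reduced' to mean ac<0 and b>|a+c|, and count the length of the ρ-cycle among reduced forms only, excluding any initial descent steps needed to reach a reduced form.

D = 520, ⌊√D⌋ = 22
river: ρ → (-11,16,6)
river: ρ → (6,20,-5)
river: ρ → (-5,20,6)
river: ρ → (6,16,-11)
river: ρ → (-11,6,11)
river: ρ → (11,16,-6)
river: ρ → (-6,20,5)
river: ρ → (5,20,-6)
river: ρ → (-6,16,11)
river: ρ → (11,6,-11)
ρ-cycle length = 10 (tail of 0 descent steps not counted)

10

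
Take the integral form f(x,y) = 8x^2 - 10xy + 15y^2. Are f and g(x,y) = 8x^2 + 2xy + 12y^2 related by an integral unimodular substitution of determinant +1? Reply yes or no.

D₁ = -380, D₂ = -380
f: translate: b→6 (≡-10 mod 16), so (8,-10,15)→(8,6,13)
f: reduced (well bottom): (8,6,13) with a≤c, −a<b≤a
g: reduced (well bottom): (8,2,12) with a≤c, −a<b≤a
reduced forms (8, 6, 13) vs (8, 2, 12) ⇒ inequivalent

no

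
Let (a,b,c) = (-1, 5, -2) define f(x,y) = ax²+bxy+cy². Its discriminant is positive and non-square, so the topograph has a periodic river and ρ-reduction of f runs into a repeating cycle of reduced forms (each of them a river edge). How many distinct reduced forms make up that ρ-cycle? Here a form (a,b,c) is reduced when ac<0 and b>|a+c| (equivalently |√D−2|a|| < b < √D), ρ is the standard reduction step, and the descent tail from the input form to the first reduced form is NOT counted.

D = 17, ⌊√D⌋ = 4
descent: ρ → (-2,3,1)  [lands on river]
river: ρ → (1,3,-2)
river: ρ → (-2,1,2)
river: ρ → (2,3,-1)
river: ρ → (-1,3,2)
river: ρ → (2,1,-2)
ρ-cycle length = 6 (tail of 1 descent step not counted)

6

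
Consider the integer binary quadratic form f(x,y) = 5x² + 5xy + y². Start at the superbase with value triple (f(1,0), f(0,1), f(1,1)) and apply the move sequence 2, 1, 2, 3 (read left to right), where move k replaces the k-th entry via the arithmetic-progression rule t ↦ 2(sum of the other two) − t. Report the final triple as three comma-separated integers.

start (5,1,11) = (f(1,0),f(0,1),f(1,1))
replace slot 2: 2·(5+11) − 1 = 31 → (5,31,11)
replace slot 1: 2·(31+11) − 5 = 79 → (79,31,11)
replace slot 2: 2·(79+11) − 31 = 149 → (79,149,11)
replace slot 3: 2·(79+149) − 11 = 445 → (79,149,445)

79,149,445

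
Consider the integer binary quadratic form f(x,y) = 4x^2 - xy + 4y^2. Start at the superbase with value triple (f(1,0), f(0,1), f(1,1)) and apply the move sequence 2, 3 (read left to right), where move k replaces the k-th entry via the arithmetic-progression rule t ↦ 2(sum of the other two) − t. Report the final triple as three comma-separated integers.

start (4,4,7) = (f(1,0),f(0,1),f(1,1))
replace slot 2: 2·(4+7) − 4 = 18 → (4,18,7)
replace slot 3: 2·(4+18) − 7 = 37 → (4,18,37)

4,18,37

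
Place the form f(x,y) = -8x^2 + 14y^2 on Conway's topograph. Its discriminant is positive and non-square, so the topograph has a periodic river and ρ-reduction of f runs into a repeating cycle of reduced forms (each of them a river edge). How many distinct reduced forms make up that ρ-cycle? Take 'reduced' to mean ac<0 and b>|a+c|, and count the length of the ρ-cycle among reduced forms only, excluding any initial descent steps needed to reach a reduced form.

D = 448, ⌊√D⌋ = 21
descent: ρ → (14,0,-8)
descent: ρ → (-8,16,6)  [lands on river]
river: ρ → (6,20,-2)
river: ρ → (-2,20,6)
river: ρ → (6,16,-8)
ρ-cycle length = 4 (tail of 2 descent steps not counted)

4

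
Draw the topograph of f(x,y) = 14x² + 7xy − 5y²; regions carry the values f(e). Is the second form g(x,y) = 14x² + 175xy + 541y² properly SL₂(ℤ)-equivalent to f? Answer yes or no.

D₁ = 329, D₂ = 329
river cycle of f (length 16): (-5, 13, 8), (8, 3, -10), (-10, 17, 1), (1, 17, -10), (-10, 3, 8), (8, 13, -5), (-5, 17, 2), (2, 15, -13), (-13, 11, 4), (4, 13, -10), … (6 more)
river cycle of g (length 16): (-5, 13, 8), (8, 3, -10), (-10, 17, 1), (1, 17, -10), (-10, 3, 8), (8, 13, -5), (-5, 17, 2), (2, 15, -13), (-13, 11, 4), (4, 13, -10), … (6 more)
cycles coincide ⇒ equivalent

yes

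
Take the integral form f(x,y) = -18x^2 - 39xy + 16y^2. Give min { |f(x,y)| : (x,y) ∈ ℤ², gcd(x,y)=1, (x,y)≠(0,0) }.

descent: ρ → (16,39,-18)  [lands on river]
river: ρ → (-18,33,22)
river: ρ → (22,11,-29)
river: ρ → (-29,47,4)
river: ρ → (4,49,-17)
river: ρ → (-17,19,34)
river: ρ → (34,49,-2)
river: ρ → (-2,51,9)
river: ρ → (9,39,-32)
river: ρ → (-32,25,16)
closes: descent 1, river 10
min |a| on river = 2

2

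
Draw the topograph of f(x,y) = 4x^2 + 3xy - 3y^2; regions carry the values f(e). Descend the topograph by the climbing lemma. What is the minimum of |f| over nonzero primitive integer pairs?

river: ρ → (-3,3,4)
river: ρ → (4,5,-2)
river: ρ → (-2,7,1)
river: ρ → (1,7,-2)
river: ρ → (-2,5,4)
river: ρ → (4,3,-3)
closes: descent 0, river 6
min |a| on river = 1

1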